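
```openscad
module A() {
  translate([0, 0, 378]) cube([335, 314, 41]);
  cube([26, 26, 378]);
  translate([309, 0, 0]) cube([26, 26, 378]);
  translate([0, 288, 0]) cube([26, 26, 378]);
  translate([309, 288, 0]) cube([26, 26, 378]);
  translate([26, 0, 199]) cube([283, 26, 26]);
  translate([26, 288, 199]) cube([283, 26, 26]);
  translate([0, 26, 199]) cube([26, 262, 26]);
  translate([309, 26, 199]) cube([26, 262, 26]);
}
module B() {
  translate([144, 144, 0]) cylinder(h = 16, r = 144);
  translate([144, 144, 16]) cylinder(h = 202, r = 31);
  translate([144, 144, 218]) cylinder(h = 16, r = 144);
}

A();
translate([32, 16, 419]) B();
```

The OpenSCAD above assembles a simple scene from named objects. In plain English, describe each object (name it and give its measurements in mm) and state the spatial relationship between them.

A is a four-legged stool. The seat is 335×314 mm, 41 mm thick, top at z = 419 mm. It stands on four square legs, each 26×26 mm in cross-section, from z = 0 to the seat underside, each flush with a corner of the seat. Four stretchers, 26 mm wide and 26 mm tall, connect adjacent legs with their undersides at z = 199 mm, each running between the inner faces of the legs it joins and aligned with the legs' outer faces on the other axis.

B is a spool: two coaxial disc flanges of radius 144 mm and thickness 16 mm, joined by a core cylinder of radius 31 mm and height 202 mm. The lower flange rests on z = 0 and the three cylinders share a vertical axis.

The spool is on top of the stool.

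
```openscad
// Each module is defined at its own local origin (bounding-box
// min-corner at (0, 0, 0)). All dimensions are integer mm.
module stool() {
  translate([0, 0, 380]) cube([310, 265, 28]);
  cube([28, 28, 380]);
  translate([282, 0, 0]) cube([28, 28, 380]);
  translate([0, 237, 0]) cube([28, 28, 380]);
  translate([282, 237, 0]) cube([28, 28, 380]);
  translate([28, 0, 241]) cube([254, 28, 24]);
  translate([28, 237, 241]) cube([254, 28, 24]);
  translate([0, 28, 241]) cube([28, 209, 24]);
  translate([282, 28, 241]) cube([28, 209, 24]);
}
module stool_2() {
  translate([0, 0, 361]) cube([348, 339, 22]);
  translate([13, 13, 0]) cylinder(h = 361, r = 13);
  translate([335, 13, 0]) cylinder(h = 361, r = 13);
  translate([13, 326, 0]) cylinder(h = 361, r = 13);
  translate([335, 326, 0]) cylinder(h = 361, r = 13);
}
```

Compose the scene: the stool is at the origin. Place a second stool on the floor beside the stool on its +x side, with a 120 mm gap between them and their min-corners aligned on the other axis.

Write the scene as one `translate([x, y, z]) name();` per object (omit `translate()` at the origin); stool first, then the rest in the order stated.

stool();
translate([430, 0, 0]) stool_2();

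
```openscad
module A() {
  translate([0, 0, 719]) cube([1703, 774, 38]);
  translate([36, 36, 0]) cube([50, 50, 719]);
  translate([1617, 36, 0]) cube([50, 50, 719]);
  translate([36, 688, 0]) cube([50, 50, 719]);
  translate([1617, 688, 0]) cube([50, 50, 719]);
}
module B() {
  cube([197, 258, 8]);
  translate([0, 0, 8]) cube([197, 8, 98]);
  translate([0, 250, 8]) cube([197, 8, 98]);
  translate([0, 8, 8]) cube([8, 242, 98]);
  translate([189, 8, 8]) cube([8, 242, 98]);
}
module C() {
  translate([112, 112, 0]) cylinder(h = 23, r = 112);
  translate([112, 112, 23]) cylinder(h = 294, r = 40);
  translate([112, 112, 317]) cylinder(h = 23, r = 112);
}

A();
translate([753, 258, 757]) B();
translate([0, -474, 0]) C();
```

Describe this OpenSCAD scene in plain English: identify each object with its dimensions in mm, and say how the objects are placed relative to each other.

A is a rectangular dining table. The top is 1703×774×38 mm with its upper surface at z = 757 mm. It stands on four 50×50 mm square legs, each inset 36 mm from the nearest pair of top edges, running from the floor to the underside of the top.

B is an open storage box with external size 197×258×106 mm and wall thickness 8 mm (the base is also 8 mm thick). The base covers the whole footprint; the four walls stand on the base, with the y-facing walls full-width and the x-facing walls fitting between their inner faces.

C is a spool: two coaxial disc flanges of radius 112 mm and thickness 23 mm, joined by a core cylinder of radius 40 mm and height 294 mm. The lower flange rests on z = 0 and the three cylinders share a vertical axis.

The open box is on top of the table, centred. The spool is on the floor beside the table on its −y side.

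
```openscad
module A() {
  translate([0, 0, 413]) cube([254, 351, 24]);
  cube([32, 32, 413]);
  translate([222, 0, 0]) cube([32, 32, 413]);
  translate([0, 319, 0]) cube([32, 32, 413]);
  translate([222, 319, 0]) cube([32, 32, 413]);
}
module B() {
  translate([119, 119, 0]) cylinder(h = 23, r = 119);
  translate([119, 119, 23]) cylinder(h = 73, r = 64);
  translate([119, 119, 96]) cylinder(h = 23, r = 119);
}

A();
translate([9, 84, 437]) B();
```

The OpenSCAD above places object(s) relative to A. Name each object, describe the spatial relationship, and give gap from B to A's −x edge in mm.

The spool's min-x is at 9; the stool's min-x is 0; gap = 9 mm.

A is a stool. B is a spool. The spool is on top of the stool. The gap from the spool to the stool's −x edge is 9 mm.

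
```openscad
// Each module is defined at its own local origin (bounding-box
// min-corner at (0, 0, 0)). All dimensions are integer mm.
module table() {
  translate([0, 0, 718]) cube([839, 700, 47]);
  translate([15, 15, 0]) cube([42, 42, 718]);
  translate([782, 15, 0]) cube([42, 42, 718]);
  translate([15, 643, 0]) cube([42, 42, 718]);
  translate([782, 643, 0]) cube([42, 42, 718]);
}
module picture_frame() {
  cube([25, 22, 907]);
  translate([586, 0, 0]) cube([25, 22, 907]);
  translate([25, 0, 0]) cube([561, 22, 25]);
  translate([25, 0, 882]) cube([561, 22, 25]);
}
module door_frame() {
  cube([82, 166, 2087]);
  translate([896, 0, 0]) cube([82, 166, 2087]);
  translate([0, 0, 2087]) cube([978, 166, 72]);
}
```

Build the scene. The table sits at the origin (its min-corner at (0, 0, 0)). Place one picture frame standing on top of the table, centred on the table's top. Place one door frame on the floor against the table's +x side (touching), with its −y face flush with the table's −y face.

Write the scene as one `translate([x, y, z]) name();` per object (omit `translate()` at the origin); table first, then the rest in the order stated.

table();
translate([114, 339, 765]) picture_frame();
translate([839, 0, 0]) door_frame();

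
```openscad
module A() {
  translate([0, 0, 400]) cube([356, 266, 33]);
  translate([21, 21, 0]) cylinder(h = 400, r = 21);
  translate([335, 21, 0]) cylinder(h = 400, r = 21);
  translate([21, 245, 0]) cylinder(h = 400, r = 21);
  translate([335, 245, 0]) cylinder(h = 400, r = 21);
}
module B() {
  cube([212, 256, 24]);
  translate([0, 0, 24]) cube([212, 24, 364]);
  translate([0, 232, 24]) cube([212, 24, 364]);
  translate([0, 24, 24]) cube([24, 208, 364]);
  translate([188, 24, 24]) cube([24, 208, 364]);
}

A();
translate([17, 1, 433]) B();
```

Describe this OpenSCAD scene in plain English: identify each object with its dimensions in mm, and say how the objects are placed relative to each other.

A is a four-legged stool. The seat is 356×266 mm, 33 mm thick, top at z = 433 mm. It stands on four round legs, each 42 mm in diameter, from z = 0 to the seat underside, each leg's axis is inset half a diameter from the nearest pair of seat edges (so the leg's bounding box is flush with the corner).

B is an open-topped rectangular box: outside dimensions 212×256×388 mm, with a uniform wall and base thickness of 24 mm. The base is a full 212×256 slab on the floor; four walls sit on top of the base. The front and back walls (the −y and +y sides) span the full width; the two side walls fit between them.

The open box is on top of the stool.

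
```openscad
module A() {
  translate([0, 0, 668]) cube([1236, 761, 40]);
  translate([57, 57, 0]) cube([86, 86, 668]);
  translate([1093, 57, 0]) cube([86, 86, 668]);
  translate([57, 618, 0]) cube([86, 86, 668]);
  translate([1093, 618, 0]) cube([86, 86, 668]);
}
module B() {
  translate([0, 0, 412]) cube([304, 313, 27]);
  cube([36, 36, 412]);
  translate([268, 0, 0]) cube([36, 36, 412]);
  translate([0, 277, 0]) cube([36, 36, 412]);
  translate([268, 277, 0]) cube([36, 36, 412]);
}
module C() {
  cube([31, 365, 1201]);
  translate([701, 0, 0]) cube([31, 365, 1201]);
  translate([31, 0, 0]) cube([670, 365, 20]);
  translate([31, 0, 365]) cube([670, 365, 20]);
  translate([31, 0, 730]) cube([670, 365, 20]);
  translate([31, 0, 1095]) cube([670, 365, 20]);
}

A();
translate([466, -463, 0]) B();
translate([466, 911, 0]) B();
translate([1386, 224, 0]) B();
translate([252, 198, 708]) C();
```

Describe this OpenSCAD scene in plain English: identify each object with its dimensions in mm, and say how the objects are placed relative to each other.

A is a table with a 1236×761 mm rectangular top, 40 mm thick, top surface at z = 708 mm, supported by four 86×86 mm square legs, each inset 57 mm from the nearest pair of top edges, running from the floor.

B is a four-legged stool. The seat is 304×313 mm, 27 mm thick, top at z = 439 mm. It stands on four square legs, each 36×36 mm in cross-section, from z = 0 to the seat underside, each flush with a corner of the seat.

C is an open bookshelf. Two side panels, each 31 mm thick, 365 mm deep and 1201 mm tall, stand 732 mm apart (outside-to-outside). Between them sit 4 shelves, each 20 mm thick and 365 mm deep, spanning the full gap between the sides. The bottom shelf rests on the floor (its underside at z = 0) and the clear gap between one shelf's top and the next shelf's underside is 345 mm.

Three stools sit around the table at the −y, +y, +x sides. The bookshelf is on top of the table, centred.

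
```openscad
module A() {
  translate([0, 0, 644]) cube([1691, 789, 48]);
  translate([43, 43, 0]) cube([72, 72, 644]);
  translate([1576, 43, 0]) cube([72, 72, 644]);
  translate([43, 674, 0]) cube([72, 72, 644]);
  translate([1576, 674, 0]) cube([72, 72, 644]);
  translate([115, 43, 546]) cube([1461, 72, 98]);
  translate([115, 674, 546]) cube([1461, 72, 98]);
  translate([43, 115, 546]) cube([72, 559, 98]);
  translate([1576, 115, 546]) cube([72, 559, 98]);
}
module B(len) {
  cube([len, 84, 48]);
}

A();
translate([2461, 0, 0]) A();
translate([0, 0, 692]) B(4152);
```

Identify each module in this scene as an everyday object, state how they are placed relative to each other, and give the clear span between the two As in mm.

Second table starts at x = 2461; first ends at x = 1691; clear span = 2461 − 1691 = 770 mm.

A is a table. B is a beam. A beam spans the tops of two tables. The clear span between the two tables is 770 mm.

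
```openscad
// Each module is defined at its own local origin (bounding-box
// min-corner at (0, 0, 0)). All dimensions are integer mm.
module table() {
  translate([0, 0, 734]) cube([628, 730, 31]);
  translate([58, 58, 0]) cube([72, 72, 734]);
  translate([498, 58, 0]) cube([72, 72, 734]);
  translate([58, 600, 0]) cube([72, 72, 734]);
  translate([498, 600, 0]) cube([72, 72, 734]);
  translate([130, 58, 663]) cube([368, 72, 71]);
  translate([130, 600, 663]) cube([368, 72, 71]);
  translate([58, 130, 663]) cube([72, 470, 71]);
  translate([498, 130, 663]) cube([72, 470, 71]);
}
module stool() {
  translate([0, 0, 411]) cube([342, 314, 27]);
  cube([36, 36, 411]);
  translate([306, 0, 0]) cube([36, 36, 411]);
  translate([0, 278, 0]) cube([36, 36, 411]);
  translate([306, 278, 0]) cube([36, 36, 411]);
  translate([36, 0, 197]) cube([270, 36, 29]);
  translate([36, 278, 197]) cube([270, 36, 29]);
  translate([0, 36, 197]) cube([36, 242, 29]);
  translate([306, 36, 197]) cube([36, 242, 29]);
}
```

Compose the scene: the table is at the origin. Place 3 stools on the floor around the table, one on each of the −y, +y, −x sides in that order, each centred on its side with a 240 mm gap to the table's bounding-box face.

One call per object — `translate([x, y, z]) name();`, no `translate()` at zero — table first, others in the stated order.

table();
translate([143, -554, 0]) stool();
translate([143, 970, 0]) stool();
translate([-582, 208, 0]) stool();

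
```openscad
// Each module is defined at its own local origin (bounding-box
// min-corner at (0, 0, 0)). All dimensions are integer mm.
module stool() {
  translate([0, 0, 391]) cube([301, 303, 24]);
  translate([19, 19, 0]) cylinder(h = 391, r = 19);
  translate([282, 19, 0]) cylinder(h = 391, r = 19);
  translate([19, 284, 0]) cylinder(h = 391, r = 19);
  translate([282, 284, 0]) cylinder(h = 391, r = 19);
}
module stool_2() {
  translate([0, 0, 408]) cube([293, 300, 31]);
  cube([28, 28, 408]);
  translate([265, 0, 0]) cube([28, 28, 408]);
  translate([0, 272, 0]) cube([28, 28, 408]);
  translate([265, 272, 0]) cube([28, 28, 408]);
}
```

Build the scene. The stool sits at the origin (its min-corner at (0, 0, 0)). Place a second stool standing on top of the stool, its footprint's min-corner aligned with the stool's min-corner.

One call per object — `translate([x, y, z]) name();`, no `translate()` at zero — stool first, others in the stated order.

stool();
translate([0, 0, 415]) stool_2();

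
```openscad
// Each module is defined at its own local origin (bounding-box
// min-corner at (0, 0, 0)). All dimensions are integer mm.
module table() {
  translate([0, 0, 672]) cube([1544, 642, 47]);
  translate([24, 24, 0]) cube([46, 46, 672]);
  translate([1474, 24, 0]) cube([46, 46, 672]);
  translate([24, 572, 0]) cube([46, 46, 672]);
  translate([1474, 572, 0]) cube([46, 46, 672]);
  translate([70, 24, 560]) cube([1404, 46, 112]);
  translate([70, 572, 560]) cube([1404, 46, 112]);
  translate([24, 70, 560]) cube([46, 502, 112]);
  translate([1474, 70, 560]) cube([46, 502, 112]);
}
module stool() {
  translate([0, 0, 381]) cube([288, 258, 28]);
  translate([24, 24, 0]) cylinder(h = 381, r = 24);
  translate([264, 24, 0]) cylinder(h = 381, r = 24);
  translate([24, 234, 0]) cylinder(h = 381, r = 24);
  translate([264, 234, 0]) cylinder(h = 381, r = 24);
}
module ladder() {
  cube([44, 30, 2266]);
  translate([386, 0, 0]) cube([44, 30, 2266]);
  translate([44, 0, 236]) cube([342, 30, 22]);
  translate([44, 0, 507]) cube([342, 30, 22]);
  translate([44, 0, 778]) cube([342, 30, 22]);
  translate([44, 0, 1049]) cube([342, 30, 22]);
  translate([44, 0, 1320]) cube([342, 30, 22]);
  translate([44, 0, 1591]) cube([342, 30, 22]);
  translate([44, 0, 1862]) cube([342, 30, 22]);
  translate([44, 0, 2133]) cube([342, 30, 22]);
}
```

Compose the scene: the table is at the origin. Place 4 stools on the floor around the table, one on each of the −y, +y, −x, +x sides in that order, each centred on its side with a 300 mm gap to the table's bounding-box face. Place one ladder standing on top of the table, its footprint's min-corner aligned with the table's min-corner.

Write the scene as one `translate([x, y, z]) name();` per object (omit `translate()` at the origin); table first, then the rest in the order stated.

table();
translate([628, -558, 0]) stool();
translate([628, 942, 0]) stool();
translate([-588, 192, 0]) stool();
translate([1844, 192, 0]) stool();
translate([0, 0, 719]) ladder();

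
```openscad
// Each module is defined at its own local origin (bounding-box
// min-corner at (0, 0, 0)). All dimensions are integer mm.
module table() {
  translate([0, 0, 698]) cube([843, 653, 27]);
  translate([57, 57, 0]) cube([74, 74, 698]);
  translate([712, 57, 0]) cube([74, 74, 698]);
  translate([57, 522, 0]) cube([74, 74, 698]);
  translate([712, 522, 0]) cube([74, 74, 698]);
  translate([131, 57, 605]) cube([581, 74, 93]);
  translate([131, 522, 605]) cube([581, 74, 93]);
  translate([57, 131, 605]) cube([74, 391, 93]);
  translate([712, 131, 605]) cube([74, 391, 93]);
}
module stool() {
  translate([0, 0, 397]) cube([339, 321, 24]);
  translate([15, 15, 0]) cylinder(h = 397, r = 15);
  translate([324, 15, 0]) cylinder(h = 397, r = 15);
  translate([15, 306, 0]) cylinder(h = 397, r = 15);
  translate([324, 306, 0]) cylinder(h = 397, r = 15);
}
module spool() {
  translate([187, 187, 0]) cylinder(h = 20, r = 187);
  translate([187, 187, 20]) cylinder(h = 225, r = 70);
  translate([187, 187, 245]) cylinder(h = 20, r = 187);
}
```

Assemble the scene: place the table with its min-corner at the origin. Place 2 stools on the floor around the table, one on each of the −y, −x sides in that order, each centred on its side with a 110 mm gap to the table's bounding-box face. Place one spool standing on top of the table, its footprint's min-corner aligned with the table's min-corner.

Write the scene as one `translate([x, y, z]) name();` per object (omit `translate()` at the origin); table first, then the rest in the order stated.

table();
translate([252, -431, 0]) stool();
translate([-449, 166, 0]) stool();
translate([0, 0, 725]) spool();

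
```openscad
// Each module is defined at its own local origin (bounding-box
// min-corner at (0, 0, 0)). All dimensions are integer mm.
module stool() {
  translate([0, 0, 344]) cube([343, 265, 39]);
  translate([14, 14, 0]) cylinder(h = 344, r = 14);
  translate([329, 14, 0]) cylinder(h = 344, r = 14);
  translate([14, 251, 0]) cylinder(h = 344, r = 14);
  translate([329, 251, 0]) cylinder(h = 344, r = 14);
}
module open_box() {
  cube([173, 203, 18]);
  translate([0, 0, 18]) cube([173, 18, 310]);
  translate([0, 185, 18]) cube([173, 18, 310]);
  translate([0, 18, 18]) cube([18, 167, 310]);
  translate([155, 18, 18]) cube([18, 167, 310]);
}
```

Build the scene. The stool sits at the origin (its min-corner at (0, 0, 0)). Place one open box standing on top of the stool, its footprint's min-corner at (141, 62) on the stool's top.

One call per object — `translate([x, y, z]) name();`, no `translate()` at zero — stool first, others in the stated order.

stool();
translate([141, 62, 383]) open_box();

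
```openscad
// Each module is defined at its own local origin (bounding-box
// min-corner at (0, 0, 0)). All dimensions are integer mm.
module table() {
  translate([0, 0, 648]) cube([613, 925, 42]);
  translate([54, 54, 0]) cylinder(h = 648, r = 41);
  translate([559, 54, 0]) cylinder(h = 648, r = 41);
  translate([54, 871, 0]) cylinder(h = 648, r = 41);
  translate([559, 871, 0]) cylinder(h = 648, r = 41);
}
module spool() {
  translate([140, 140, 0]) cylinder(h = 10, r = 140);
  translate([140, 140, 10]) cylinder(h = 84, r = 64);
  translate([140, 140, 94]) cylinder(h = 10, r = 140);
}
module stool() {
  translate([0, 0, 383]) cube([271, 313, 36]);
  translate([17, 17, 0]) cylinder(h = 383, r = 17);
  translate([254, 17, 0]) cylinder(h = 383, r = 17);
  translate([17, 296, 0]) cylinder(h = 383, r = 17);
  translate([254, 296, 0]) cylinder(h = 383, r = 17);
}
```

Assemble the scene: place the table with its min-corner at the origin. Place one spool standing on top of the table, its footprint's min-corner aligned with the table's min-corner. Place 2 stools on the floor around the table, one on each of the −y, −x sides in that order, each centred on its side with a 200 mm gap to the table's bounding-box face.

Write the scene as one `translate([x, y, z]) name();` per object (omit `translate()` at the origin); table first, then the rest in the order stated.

table();
translate([0, 0, 690]) spool();
translate([171, -513, 0]) stool();
translate([-471, 306, 0]) stool();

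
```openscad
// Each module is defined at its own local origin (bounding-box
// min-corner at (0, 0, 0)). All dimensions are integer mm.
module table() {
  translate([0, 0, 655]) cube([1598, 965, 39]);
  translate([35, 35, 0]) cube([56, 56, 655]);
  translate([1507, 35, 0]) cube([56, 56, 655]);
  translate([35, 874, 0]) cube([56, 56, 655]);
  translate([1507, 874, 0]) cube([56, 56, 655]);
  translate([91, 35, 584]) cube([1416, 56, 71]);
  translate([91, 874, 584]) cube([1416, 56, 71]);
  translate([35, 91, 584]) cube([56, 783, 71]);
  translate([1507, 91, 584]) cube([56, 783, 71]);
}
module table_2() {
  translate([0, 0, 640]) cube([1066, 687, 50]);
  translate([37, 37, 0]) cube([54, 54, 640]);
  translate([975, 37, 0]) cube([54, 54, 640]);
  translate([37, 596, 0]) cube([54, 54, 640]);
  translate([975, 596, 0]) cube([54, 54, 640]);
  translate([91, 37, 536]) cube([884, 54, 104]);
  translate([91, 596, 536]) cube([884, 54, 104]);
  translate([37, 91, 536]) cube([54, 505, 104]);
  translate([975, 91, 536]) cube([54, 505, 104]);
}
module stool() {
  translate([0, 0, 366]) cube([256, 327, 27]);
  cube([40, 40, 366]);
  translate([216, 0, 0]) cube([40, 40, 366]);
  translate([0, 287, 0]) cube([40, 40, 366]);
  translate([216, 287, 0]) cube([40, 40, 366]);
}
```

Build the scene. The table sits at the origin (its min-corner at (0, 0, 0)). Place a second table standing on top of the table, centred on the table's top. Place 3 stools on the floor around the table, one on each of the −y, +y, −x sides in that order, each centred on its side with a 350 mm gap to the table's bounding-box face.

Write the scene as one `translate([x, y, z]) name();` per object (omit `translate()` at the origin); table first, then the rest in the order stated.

table();
translate([266, 139, 694]) table_2();
translate([671, -677, 0]) stool();
translate([671, 1315, 0]) stool();
translate([-606, 319, 0]) stool();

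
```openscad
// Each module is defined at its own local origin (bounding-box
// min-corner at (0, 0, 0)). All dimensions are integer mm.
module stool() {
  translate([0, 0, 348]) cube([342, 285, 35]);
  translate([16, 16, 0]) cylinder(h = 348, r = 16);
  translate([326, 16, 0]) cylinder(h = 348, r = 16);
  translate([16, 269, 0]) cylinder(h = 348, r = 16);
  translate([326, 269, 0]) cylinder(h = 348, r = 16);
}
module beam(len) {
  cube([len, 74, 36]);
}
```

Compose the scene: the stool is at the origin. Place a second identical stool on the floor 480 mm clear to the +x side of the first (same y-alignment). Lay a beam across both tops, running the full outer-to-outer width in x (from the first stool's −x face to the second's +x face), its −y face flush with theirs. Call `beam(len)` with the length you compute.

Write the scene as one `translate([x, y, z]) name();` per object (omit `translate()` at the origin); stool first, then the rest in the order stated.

stool();
translate([822, 0, 0]) stool();
translate([0, 0, 383]) beam(1164);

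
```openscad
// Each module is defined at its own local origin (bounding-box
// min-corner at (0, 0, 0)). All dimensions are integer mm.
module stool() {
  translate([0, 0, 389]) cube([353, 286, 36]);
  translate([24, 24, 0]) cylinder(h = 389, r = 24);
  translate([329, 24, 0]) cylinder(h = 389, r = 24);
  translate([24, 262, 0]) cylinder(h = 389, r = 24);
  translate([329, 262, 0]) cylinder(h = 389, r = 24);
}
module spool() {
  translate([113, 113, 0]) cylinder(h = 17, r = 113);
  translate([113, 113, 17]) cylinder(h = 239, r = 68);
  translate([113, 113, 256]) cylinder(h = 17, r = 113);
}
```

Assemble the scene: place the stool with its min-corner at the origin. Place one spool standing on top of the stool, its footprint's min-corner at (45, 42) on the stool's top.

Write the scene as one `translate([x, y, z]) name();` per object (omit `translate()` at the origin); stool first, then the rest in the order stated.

stool();
translate([45, 42, 425]) spool();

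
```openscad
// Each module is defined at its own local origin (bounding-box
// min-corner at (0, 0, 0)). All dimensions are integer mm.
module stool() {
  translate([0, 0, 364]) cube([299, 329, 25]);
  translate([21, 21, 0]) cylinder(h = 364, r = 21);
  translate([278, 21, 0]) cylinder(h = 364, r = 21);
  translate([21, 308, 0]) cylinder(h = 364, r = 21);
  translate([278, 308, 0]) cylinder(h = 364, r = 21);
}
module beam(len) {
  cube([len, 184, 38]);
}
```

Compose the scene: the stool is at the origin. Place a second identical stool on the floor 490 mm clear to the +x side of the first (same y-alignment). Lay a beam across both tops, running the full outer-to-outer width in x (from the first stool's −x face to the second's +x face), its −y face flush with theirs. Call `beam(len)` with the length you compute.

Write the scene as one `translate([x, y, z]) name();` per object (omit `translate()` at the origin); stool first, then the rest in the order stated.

stool();
translate([789, 0, 0]) stool();
translate([0, 0, 389]) beam(1088);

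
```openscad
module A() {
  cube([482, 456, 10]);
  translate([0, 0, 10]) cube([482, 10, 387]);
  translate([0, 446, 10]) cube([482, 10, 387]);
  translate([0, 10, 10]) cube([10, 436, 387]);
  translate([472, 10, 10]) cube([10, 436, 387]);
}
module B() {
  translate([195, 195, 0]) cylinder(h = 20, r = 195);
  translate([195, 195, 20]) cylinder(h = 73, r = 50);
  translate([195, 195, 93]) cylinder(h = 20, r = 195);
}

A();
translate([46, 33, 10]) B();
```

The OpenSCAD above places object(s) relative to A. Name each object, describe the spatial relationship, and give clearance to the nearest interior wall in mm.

A is an open box. B is a spool. The spool sits inside the open box, centred. The clearance to the nearest interior wall is 23 mm.

Clearances: x = 36, y = 23; minimum 23 mm.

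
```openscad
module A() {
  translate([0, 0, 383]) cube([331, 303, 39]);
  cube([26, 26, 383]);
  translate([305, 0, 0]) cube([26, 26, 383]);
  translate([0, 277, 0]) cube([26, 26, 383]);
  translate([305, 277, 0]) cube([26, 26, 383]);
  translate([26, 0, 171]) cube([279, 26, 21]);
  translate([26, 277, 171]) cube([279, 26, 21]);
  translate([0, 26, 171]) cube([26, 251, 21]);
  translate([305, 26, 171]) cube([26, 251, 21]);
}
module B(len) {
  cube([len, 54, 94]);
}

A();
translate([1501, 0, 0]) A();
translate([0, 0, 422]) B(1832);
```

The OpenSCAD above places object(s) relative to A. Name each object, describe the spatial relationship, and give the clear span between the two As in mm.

Second stool starts at x = 1501; first ends at x = 331; clear span = 1501 − 331 = 1170 mm.

A is a stool. B is a beam. A beam spans the tops of two stools. The clear span between the two stools is 1170 mm.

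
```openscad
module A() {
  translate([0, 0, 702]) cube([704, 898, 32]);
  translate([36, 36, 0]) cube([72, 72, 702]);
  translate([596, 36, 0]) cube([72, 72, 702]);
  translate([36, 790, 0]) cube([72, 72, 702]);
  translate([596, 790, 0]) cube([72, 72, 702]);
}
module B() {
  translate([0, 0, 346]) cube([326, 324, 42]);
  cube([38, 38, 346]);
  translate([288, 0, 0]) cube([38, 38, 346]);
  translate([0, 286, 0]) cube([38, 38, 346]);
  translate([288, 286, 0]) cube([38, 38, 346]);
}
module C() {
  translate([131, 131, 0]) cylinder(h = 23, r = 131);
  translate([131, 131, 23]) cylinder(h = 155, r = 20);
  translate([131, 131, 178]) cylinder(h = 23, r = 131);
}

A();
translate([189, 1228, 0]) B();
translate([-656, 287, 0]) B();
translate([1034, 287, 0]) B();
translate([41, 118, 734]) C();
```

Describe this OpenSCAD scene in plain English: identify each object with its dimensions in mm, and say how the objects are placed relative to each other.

A is a table: top 704 mm (x) × 898 mm (y), 32 mm thick, upper face at z = 734 mm, on four 72×72 mm square legs, each inset 36 mm from the nearest pair of top edges, running from z = 0 to the bottom of the top.

B is a four-legged stool. The seat is 326×324 mm, 42 mm thick, top at z = 388 mm. It stands on four square legs, each 38×38 mm in cross-section, from z = 0 to the seat underside, each flush with a corner of the seat.

C is a spool: two coaxial disc flanges of radius 131 mm and thickness 23 mm, joined by a core cylinder of radius 20 mm and height 155 mm. The lower flange rests on z = 0 and the three cylinders share a vertical axis.

Three stools sit around the table at the +y, −x, +x sides. The spool is on top of the table.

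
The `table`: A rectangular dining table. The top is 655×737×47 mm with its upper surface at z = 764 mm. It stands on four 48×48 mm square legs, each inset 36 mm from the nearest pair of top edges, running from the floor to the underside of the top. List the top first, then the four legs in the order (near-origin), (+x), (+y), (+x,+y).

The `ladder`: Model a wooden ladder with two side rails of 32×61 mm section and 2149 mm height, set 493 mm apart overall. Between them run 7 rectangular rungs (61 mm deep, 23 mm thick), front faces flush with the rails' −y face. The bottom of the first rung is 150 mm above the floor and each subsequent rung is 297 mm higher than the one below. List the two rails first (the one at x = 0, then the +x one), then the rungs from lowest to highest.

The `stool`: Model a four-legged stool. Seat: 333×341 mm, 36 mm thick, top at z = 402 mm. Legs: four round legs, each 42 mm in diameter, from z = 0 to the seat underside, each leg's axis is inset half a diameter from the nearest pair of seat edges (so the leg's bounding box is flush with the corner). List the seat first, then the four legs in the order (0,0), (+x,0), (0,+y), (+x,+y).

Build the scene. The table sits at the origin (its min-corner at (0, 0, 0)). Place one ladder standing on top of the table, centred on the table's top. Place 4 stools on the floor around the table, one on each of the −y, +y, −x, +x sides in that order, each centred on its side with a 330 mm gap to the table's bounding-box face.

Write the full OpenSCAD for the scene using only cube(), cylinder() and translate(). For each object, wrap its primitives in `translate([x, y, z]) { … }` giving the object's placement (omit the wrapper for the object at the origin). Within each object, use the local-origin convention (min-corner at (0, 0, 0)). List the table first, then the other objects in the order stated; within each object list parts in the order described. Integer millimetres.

translate([0, 0, 717]) cube([655, 737, 47]);
translate([36, 36, 0]) cube([48, 48, 717]);
translate([571, 36, 0]) cube([48, 48, 717]);
translate([36, 653, 0]) cube([48, 48, 717]);
translate([571, 653, 0]) cube([48, 48, 717]);
translate([81, 338, 764]) {
  cube([32, 61, 2149]);
  translate([461, 0, 0]) cube([32, 61, 2149]);
  translate([32, 0, 150]) cube([429, 61, 23]);
  translate([32, 0, 447]) cube([429, 61, 23]);
  translate([32, 0, 744]) cube([429, 61, 23]);
  translate([32, 0, 1041]) cube([429, 61, 23]);
  translate([32, 0, 1338]) cube([429, 61, 23]);
  translate([32, 0, 1635]) cube([429, 61, 23]);
  translate([32, 0, 1932]) cube([429, 61, 23]);
}
translate([161, -671, 0]) {
  translate([0, 0, 366]) cube([333, 341, 36]);
  translate([21, 21, 0]) cylinder(h = 366, r = 21);
  translate([312, 21, 0]) cylinder(h = 366, r = 21);
  translate([21, 320, 0]) cylinder(h = 366, r = 21);
  translate([312, 320, 0]) cylinder(h = 366, r = 21);
}
translate([161, 1067, 0]) {
  translate([0, 0, 366]) cube([333, 341, 36]);
  translate([21, 21, 0]) cylinder(h = 366, r = 21);
  translate([312, 21, 0]) cylinder(h = 366, r = 21);
  translate([21, 320, 0]) cylinder(h = 366, r = 21);
  translate([312, 320, 0]) cylinder(h = 366, r = 21);
}
translate([-663, 198, 0]) {
  translate([0, 0, 366]) cube([333, 341, 36]);
  translate([21, 21, 0]) cylinder(h = 366, r = 21);
  translate([312, 21, 0]) cylinder(h = 366, r = 21);
  translate([21, 320, 0]) cylinder(h = 366, r = 21);
  translate([312, 320, 0]) cylinder(h = 366, r = 21);
}
translate([985, 198, 0]) {
  translate([0, 0, 366]) cube([333, 341, 36]);
  translate([21, 21, 0]) cylinder(h = 366, r = 21);
  translate([312, 21, 0]) cylinder(h = 366, r = 21);
  translate([21, 320, 0]) cylinder(h = 366, r = 21);
  translate([312, 320, 0]) cylinder(h = 366, r = 21);
}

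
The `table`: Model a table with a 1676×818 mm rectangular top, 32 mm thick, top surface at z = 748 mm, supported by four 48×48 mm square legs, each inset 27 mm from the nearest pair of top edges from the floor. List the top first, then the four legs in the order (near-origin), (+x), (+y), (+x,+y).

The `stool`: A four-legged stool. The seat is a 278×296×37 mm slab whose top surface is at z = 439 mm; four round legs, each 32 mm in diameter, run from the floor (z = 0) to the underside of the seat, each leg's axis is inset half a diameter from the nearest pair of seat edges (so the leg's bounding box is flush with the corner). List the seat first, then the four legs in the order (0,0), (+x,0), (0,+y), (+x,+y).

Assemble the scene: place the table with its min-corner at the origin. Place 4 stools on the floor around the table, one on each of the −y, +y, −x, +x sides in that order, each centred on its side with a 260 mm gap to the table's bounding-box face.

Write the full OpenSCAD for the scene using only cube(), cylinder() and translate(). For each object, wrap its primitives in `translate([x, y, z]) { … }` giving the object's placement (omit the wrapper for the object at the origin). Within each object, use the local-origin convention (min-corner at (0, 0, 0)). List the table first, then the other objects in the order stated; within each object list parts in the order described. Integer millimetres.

translate([0, 0, 716]) cube([1676, 818, 32]);
translate([27, 27, 0]) cube([48, 48, 716]);
translate([1601, 27, 0]) cube([48, 48, 716]);
translate([27, 743, 0]) cube([48, 48, 716]);
translate([1601, 743, 0]) cube([48, 48, 716]);
translate([699, -556, 0]) {
  translate([0, 0, 402]) cube([278, 296, 37]);
  translate([16, 16, 0]) cylinder(h = 402, r = 16);
  translate([262, 16, 0]) cylinder(h = 402, r = 16);
  translate([16, 280, 0]) cylinder(h = 402, r = 16);
  translate([262, 280, 0]) cylinder(h = 402, r = 16);
}
translate([699, 1078, 0]) {
  translate([0, 0, 402]) cube([278, 296, 37]);
  translate([16, 16, 0]) cylinder(h = 402, r = 16);
  translate([262, 16, 0]) cylinder(h = 402, r = 16);
  translate([16, 280, 0]) cylinder(h = 402, r = 16);
  translate([262, 280, 0]) cylinder(h = 402, r = 16);
}
translate([-538, 261, 0]) {
  translate([0, 0, 402]) cube([278, 296, 37]);
  translate([16, 16, 0]) cylinder(h = 402, r = 16);
  translate([262, 16, 0]) cylinder(h = 402, r = 16);
  translate([16, 280, 0]) cylinder(h = 402, r = 16);
  translate([262, 280, 0]) cylinder(h = 402, r = 16);
}
translate([1936, 261, 0]) {
  translate([0, 0, 402]) cube([278, 296, 37]);
  translate([16, 16, 0]) cylinder(h = 402, r = 16);
  translate([262, 16, 0]) cylinder(h = 402, r = 16);
  translate([16, 280, 0]) cylinder(h = 402, r = 16);
  translate([262, 280, 0]) cylinder(h = 402, r = 16);
}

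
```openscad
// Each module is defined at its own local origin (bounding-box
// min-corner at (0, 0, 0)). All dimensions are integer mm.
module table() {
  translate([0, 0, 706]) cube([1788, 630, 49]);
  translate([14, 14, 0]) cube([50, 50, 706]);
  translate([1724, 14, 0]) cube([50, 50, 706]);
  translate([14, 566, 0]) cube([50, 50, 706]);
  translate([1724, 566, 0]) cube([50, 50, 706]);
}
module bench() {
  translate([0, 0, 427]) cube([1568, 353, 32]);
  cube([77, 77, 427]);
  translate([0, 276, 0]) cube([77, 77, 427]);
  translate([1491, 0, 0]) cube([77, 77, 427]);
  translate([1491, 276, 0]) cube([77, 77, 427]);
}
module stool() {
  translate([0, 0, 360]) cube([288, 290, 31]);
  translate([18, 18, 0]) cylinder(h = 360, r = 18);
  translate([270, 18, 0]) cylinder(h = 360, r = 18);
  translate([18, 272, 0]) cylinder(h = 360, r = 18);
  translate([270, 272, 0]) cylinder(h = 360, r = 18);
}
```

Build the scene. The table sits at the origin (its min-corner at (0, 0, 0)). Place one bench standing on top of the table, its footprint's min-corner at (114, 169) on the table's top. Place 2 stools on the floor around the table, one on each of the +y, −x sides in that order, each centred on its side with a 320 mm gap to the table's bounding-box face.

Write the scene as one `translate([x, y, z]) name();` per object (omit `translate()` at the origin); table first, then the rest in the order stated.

table();
translate([114, 169, 755]) bench();
translate([750, 950, 0]) stool();
translate([-608, 170, 0]) stool();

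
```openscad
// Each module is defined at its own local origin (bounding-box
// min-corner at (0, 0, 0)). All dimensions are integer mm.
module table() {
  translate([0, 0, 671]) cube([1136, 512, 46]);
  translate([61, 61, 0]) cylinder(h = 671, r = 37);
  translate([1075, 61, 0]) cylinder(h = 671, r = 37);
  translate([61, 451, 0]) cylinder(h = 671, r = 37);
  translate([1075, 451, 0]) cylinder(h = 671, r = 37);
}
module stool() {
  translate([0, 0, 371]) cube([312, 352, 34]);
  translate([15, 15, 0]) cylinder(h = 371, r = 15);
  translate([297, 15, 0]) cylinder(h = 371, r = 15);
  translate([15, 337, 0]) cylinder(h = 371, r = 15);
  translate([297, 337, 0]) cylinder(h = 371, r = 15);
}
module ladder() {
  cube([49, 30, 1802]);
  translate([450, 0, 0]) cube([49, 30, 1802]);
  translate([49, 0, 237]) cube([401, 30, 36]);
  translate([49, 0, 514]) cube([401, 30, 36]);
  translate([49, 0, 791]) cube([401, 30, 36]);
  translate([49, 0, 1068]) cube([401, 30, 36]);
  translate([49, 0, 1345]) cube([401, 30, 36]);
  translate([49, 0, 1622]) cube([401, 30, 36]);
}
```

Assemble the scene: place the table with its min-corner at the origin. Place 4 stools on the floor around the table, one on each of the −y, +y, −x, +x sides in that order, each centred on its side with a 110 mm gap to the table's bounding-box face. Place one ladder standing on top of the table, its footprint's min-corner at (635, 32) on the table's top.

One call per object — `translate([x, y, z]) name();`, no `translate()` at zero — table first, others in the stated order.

table();
translate([412, -462, 0]) stool();
translate([412, 622, 0]) stool();
translate([-422, 80, 0]) stool();
translate([1246, 80, 0]) stool();
translate([635, 32, 717]) ladder();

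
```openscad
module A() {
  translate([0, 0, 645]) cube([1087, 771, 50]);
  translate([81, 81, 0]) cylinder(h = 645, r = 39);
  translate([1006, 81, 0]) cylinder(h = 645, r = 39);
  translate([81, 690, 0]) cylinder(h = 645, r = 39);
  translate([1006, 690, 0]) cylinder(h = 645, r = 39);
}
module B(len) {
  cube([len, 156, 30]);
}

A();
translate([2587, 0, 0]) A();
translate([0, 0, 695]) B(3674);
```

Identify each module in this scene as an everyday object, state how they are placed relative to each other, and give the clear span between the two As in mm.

Second table starts at x = 2587; first ends at x = 1087; clear span = 2587 − 1087 = 1500 mm.

A is a table. B is a beam. A beam spans the tops of two tables. The clear span between the two tables is 1500 mm.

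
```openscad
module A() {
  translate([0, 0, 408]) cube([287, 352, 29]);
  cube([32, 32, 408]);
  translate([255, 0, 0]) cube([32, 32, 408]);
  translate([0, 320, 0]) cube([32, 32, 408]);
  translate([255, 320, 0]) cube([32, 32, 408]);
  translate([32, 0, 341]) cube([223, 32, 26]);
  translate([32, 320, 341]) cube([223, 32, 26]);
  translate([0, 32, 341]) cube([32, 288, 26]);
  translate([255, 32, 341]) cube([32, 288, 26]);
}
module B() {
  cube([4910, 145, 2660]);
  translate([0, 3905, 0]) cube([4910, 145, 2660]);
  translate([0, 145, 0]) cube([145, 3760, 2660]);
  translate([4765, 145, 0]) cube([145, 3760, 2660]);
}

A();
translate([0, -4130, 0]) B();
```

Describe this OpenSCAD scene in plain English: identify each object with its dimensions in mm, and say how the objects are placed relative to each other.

A is a simple wooden stool: a rectangular seat 287 mm (x) by 352 mm (y), 29 mm thick, top face at z = 437 mm, on four square legs, each 32×32 mm in cross-section. The legs rest on z = 0, each flush with a corner of the seat. Four stretchers, 32 mm wide and 26 mm tall, connect adjacent legs with their undersides at z = 341 mm, each running between the inner faces of the legs it joins and aligned with the legs' outer faces on the other axis.

B is a box-shaped house frame (walls only): outside footprint 4910×4050 mm, wall height 2660 mm, wall thickness 145 mm. The two y-facing walls run the full x-width; the two x-facing walls fit between the inner faces of the y-facing walls.

The house frame is on the floor beside the stool on its −y side.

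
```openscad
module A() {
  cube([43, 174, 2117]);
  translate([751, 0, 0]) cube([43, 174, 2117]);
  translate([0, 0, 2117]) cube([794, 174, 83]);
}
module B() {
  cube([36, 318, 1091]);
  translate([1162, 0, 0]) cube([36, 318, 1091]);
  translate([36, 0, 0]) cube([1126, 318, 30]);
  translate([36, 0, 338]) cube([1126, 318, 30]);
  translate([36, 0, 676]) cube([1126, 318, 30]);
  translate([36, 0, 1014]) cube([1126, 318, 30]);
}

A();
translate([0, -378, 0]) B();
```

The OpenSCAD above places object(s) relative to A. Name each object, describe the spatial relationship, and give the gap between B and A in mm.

The bookshelf's nearest face is 60 mm from the door frame's −y face.

A is a door frame. B is a bookshelf. The bookshelf is on the floor beside the door frame on its −y side. The gap between the bookshelf and the door frame is 60 mm.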